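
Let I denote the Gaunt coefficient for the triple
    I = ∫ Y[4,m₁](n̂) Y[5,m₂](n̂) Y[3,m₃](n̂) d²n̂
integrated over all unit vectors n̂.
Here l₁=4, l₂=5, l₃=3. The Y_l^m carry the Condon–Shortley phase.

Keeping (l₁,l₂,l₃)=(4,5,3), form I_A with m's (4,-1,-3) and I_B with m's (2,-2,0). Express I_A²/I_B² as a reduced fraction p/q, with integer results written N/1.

5/1

l's match ⇒ only the (l;m) 3-j factors differ between A and B.
A: triangle coeff Δ(4,5,3) = 1/180180; Σ_t [0,0]: t=0:+1/34560 = 1/34560; (3j)²=1/429 [(4 5 3; 4 -1 -3)], sign=+1
B: triangle coeff Δ(4,5,3) = 1/180180; Σ_t [0,2]: t=0:+1/8640 t=1:−1/480 t=2:+1/576 = -1/4320; (3j)²=1/2145 [(4 5 3; 2 -2 0)], sign=+1
I_A²/I_B² = (1/429)/(1/2145) = 5/1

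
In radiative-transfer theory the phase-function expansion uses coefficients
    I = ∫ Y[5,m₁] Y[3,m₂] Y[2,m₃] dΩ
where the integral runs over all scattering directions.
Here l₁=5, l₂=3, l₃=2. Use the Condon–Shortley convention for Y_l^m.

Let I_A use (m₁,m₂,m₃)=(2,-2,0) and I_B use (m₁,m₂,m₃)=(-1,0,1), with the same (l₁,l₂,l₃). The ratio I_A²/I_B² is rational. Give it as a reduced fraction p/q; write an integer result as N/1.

63/80

l's match ⇒ only the (l;m) 3-j factors differ between A and B.
A: triangle coeff Δ(5,3,2) = 1/2310; Σ_t [1,1]: t=1:−1/480 = -1/480; (3j)²=3/110 [(5 3 2; 2 -2 0)], sign=-1
B: triangle coeff Δ(5,3,2) = 1/2310; Σ_t [3,3]: t=3:−1/216 = -1/216; (3j)²=8/231 [(5 3 2; -1 0 1)], sign=+1
I_A²/I_B² = (3/110)/(8/231) = 63/80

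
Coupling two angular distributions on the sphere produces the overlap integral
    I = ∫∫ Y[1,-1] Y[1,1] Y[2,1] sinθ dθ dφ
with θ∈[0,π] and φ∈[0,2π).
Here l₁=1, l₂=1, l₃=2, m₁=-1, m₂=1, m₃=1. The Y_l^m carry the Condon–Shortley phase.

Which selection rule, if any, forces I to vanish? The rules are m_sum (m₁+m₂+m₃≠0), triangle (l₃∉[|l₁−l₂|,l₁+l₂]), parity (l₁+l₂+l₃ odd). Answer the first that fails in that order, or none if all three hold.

azimuthal sum: -1 + 1 + 1 = 1  ✗
0 ≤ 2 ≤ 2 (triangle on l)
L = 1 + 1 + 2 = 4 (even)

m_sum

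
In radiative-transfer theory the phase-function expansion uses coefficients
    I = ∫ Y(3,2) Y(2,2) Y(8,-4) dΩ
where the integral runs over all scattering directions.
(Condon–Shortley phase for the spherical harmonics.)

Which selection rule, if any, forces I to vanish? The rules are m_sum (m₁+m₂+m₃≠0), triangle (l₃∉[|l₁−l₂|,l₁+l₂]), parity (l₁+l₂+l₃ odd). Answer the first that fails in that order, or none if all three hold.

azimuthal sum: 2 + 2 − 4 = 0  ✓
1 ≤ 8 ≤ 5 (triangle on l)  ✗
L = 3 + 2 + 8 = 13 (odd)

triangle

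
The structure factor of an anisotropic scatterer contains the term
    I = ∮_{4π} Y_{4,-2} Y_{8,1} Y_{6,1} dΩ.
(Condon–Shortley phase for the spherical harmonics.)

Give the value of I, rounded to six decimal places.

Checks pass: Σm=0; 18 even; l₃=6∈[4,12].
(2·4+1)(2·8+1)(2·6+1) = 1989
Δ: 6! 2! 10! / 19! → 1/23279256
sum: t=2:+1/1658880 t=3:−1/518400 t=4:+1/1658880 = -1/1382400
3j²(4 8 6; 0 0 0) = Δ·Π!·Σ² = 504/46189  (sign -1)
sum: t=4:+1/1382400 t=5:−1/2073600 t=6:+1/43545600 = 23/87091200
3j²(4 8 6; -2 1 1) = Δ·Π!·Σ² = 2645/554268  (sign -1)
combine: 4πI² = 1989·504/46189·2645/554268 = 999810/9653501
take √, sign +1: I = 0.09078443

0.090784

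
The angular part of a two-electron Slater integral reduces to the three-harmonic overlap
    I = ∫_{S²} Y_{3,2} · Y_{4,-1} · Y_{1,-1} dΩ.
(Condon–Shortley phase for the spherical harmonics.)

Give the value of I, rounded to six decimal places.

-0.106622

Rules hold: Σm=0, L=8 even, 1≤1≤7.
N = 7·9·3 = 189
Δ = 6!·0!·2!/9! = 1/252
Racah Σ t=3..3: t=3:−1/36 = -1/36
⇒ 3j(3 4 1; 0 0 0)² = 4/63, sgn +1
Racah Σ t=1..1: t=1:−1/240 = -1/240
⇒ 3j(3 4 1; 2 -1 -1)² = 1/84, sgn -1
4πI² = N·(3j₀)²·(3jₘ)² = 1/7
I = -1·√(0.142857/4π) = -0.10662181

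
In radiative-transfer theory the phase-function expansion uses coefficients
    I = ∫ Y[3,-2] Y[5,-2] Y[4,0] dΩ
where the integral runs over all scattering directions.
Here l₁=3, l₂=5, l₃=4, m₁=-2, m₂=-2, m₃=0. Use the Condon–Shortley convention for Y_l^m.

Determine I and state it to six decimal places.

-2 − 2 + 0 = -4 ≠ 0: azimuthal integral kills it; I = 0

0.000000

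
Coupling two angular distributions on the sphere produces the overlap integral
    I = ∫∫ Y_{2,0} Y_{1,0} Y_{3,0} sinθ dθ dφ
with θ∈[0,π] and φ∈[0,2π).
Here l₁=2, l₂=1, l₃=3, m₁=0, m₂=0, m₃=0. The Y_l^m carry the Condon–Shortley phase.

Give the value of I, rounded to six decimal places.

m-sum 0 ✓  L=6 even ✓  1≤3≤3 ✓
Π(2lᵢ+1) = 5×3×7 = 105
triangle coeff Δ(2,1,3) = 1/105
Σ_t [0,0]: t=0:+1/4 = 1/4
(3j)²=3/35 [(2 1 3; 0 0 0)], sign=-1
(m-triple is (0,0,0) — same symbol as above.)
⇒ 4πI² = 27/35
I = (+1)√(27/35/(4π)) = 0.24776670

0.247767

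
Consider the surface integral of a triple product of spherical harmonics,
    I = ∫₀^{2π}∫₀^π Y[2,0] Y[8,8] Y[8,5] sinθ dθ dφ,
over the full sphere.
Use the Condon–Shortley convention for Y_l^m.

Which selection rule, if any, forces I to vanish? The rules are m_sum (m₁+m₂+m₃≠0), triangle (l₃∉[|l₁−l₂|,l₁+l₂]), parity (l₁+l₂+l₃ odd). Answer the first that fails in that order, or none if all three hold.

m_sum

m₁+m₂+m₃ = 0 + 8 + 5 = 13  ✗
triangle: |2−8|=6 ≤ l₃=8 ≤ 2+8=10
parity: l₁+l₂+l₃ = 18 is even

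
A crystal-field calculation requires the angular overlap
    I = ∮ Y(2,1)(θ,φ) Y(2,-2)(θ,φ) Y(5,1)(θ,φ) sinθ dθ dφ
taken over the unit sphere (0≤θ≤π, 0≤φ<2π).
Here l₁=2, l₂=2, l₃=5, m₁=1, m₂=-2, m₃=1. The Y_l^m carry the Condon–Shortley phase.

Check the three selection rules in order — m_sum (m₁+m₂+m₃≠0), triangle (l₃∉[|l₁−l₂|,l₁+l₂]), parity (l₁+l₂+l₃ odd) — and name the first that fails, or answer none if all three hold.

triangle

m₁+m₂+m₃ = 1 − 2 + 1 = 0  ✓
triangle: |2−2|=0 ≤ l₃=5 ≤ 2+2=4  ✗
parity: l₁+l₂+l₃ = 9 is odd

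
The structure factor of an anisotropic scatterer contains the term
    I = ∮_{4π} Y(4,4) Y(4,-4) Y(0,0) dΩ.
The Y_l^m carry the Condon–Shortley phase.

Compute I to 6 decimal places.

0.282095

Checks pass: Σm=0; 8 even; l₃=0∈[0,8].
(2·4+1)(2·4+1)(2·0+1) = 81
Δ: 8! 0! 0! / 9! → 1/9
sum: t=4:+1/576 = 1/576
3j²(4 4 0; 0 0 0) = Δ·Π!·Σ² = 1/9  (sign +1)
sum: t=0:+1/40320 = 1/40320
3j²(4 4 0; 4 -4 0) = Δ·Π!·Σ² = 1/9  (sign +1)
combine: 4πI² = 81·1/9·1/9 = 1/1
take √, sign +1: I = 0.28209479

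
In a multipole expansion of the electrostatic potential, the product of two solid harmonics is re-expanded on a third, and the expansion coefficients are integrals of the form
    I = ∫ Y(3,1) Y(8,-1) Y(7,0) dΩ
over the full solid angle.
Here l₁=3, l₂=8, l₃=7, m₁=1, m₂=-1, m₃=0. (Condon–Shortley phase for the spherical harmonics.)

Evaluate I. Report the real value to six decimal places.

-0.068135

m-sum 0 ✓  L=18 even ✓  5≤7≤11 ✓
Π(2lᵢ+1) = 7×17×15 = 1785
triangle coeff Δ(3,8,7) = 1/5290740
Σ_t [1,3]: t=1:−1/7257600 t=2:+1/2073600 t=3:−1/7257600 = 1/4838400
(3j)²=252/20995 [(3 8 7; 0 0 0)], sign=-1
Σ_t [0,2]: t=0:+1/29030400 t=1:−1/3110400 t=2:+1/4838400 = -1/12441600
(3j)²=343/125970 [(3 8 7; 1 -1 0)], sign=+1
⇒ 4πI² = 302526/5185765
I = (-1)√(302526/5185765/(4π)) = -0.06813496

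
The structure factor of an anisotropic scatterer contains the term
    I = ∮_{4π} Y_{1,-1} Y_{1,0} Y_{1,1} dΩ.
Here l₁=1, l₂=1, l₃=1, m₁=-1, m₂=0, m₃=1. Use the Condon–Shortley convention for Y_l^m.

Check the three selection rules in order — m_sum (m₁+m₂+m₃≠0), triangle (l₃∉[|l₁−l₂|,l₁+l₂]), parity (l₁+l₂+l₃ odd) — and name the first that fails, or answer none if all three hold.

azimuthal sum: -1 + 0 + 1 = 0  ✓
0 ≤ 1 ≤ 2 (triangle on l)  ✓
L = 1 + 1 + 1 = 3 (odd)  ✗

parity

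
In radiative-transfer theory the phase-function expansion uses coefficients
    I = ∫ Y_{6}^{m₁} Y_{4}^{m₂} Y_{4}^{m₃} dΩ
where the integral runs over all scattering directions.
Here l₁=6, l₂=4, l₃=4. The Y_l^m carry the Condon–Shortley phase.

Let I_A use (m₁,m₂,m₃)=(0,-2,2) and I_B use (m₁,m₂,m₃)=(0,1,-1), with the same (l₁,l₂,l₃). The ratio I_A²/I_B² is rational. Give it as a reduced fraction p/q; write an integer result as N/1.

Shared (l₁,l₂,l₃)=(6,4,4): N and (l;000)² cancel in I_A²/I_B².
A: Δ = 6!·6!·2!/15! = 1/1261260; Racah Σ t=0..2: t=0:+1/1036800 t=1:−1/14400 t=2:+1/4608 = 77/518400; ⇒ 3j(6 4 4; 0 -2 2)² = 11/585, sgn +1
B: Δ = 6!·6!·2!/15! = 1/1261260; Racah Σ t=3..5: t=3:−1/2592 t=4:+1/2304 t=5:−1/28800 = 7/518400; ⇒ 3j(6 4 4; 0 1 -1)² = 1/25740, sgn -1
I_A²/I_B² = (11/585)/(1/25740) = 484/1

484/1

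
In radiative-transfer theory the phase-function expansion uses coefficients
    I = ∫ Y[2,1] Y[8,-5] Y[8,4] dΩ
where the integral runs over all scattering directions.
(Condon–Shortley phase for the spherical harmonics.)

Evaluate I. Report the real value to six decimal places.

-0.175924

m-sum 0 ✓  L=18 even ✓  6≤8≤10 ✓
Π(2lᵢ+1) = 5×17×17 = 1445
triangle coeff Δ(2,8,8) = 1/348840
Σ_t [0,2]: t=0:+1/116121600 t=1:−1/25401600 t=2:+1/116121600 = -1/45158400
(3j)²=24/1615 [(2 8 8; 0 0 0)], sign=-1
Σ_t [0,1]: t=0:+1/479001600 t=1:−1/1916006400 = 1/638668800
(3j)²=117/6460 [(2 8 8; 1 -5 4)], sign=+1
⇒ 4πI² = 702/1805
I = (-1)√(702/1805/(4π)) = -0.17592397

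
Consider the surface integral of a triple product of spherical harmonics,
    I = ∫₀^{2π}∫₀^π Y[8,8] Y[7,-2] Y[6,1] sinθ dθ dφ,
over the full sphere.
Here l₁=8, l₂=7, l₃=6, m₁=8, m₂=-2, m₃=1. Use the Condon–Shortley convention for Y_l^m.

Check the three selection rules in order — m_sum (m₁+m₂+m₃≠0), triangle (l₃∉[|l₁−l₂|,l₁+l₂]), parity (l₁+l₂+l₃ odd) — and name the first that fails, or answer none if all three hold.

m₁+m₂+m₃ = 8 − 2 + 1 = 7  ✗
triangle: |8−7|=1 ≤ l₃=6 ≤ 8+7=15
parity: l₁+l₂+l₃ = 21 is odd

m_sum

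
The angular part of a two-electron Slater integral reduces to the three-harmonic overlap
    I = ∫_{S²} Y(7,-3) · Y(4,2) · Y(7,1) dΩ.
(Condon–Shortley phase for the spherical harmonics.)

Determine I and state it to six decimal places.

Checks pass: Σm=0; 18 even; l₃=7∈[3,11].
(2·7+1)(2·4+1)(2·7+1) = 2025
Δ: 4! 10! 4! / 19! → 1/58198140
sum: t=0:+1/17418240 t=1:−1/622080 t=2:+1/230400 t=3:−1/622080 t=4:+1/17418240 = 1/806400
3j²(7 4 7; 0 0 0) = Δ·Π!·Σ² = 2268/230945  (sign -1)
sum: t=2:+1/7741440 t=3:−1/1088640 t=4:+1/1658880 = -13/69672960
3j²(7 4 7; -3 2 1) = Δ·Π!·Σ² = 325/149226  (sign -1)
combine: 4πI² = 2025·2268/230945·325/149226 = 546750/12623809
take √, sign +1: I = 0.05870759

0.058708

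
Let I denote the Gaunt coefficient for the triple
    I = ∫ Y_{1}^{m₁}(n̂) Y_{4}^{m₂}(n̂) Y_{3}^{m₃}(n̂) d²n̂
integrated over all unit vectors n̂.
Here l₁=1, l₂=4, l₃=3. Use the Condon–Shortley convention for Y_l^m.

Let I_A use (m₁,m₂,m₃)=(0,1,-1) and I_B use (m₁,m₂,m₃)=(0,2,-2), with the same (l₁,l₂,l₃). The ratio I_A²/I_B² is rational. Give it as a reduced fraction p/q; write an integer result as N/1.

Shared (l₁,l₂,l₃)=(1,4,3): N and (l;000)² cancel in I_A²/I_B².
A: Δ = 2!·0!·6!/9! = 1/252; Racah Σ t=1..1: t=1:−1/48 = -1/48; ⇒ 3j(1 4 3; 0 1 -1)² = 5/84, sgn -1
B: Δ = 2!·0!·6!/9! = 1/252; Racah Σ t=1..1: t=1:−1/120 = -1/120; ⇒ 3j(1 4 3; 0 2 -2)² = 1/21, sgn +1
I_A²/I_B² = (5/84)/(1/21) = 5/4

5/4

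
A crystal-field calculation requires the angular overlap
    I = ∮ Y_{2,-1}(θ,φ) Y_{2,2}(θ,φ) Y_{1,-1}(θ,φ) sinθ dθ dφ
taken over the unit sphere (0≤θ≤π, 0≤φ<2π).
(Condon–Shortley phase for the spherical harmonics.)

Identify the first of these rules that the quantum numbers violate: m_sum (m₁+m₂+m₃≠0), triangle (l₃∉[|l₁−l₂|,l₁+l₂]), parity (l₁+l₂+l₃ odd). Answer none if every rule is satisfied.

Σmᵢ = 0  ✓
l₃∈[|l₁−l₂|,l₁+l₂]=[0,4], have l₃=1  ✓
Σlᵢ = 5 ⇒ odd  ✗

parity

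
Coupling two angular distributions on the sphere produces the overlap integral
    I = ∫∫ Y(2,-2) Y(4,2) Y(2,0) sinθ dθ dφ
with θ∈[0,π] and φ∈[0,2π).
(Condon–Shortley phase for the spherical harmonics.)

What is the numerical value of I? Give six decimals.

0.156078

Rules hold: Σm=0, L=8 even, 2≤2≤6.
N = 5·9·5 = 225
Δ = 4!·0!·4!/9! = 1/630
Racah Σ t=2..2: t=2:+1/16 = 1/16
⇒ 3j(2 4 2; 0 0 0)² = 2/35, sgn +1
Racah Σ t=4..4: t=4:+1/96 = 1/96
⇒ 3j(2 4 2; -2 2 0)² = 1/42, sgn +1
4πI² = N·(3j₀)²·(3jₘ)² = 15/49
I = +1·√(0.306122/4π) = 0.15607835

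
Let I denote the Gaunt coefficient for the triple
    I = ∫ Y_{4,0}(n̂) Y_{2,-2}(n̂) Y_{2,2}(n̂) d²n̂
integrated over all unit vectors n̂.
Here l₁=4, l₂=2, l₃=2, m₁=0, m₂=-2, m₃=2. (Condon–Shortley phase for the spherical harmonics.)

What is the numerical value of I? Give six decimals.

m-sum 0 ✓  L=8 even ✓  2≤2≤6 ✓
Π(2lᵢ+1) = 9×5×5 = 225
triangle coeff Δ(4,2,2) = 1/630
Σ_t [2,2]: t=2:+1/16 = 1/16
(3j)²=2/35 [(4 2 2; 0 0 0)], sign=+1
Σ_t [0,0]: t=0:+1/576 = 1/576
(3j)²=1/630 [(4 2 2; 0 -2 2)], sign=+1
⇒ 4πI² = 1/49
I = (+1)√(1/49/(4π)) = 0.04029926

0.040299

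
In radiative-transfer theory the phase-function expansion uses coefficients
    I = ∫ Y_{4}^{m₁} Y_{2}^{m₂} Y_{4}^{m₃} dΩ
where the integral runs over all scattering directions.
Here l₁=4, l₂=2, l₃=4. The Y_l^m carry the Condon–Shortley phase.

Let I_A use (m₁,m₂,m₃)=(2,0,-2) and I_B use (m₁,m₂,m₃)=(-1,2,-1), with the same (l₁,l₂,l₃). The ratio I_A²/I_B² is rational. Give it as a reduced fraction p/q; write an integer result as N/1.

8/75

Shared (l₁,l₂,l₃)=(4,2,4): N and (l;000)² cancel in I_A²/I_B².
A: Δ = 2!·6!·2!/11! = 1/13860; Racah Σ t=0..2: t=0:+1/192 t=1:−1/120 t=2:+1/2880 = -1/360; ⇒ 3j(4 2 4; 2 0 -2)² = 16/3465, sgn -1
B: Δ = 2!·6!·2!/11! = 1/13860; Racah Σ t=2..2: t=2:+1/144 = 1/144; ⇒ 3j(4 2 4; -1 2 -1)² = 10/231, sgn -1
I_A²/I_B² = (16/3465)/(10/231) = 8/75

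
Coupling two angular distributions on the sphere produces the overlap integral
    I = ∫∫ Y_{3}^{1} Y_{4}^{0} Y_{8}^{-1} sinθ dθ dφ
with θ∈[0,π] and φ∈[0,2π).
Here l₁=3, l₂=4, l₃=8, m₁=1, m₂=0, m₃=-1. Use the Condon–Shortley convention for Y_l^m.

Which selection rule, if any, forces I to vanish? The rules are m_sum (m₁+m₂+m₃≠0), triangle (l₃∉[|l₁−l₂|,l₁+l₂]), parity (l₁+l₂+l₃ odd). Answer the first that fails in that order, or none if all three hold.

azimuthal sum: 1 + 0 − 1 = 0  ✓
1 ≤ 8 ≤ 7 (triangle on l)  ✗
L = 3 + 4 + 8 = 15 (odd)

triangle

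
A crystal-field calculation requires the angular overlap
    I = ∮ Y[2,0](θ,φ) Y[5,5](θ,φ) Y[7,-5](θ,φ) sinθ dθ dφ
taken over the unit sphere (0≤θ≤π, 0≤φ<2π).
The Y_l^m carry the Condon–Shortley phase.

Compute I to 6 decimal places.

Rules hold: Σm=0, L=14 even, 3≤7≤7.
N = 5·11·15 = 825
Δ = 0!·4!·10!/15! = 1/15015
Racah Σ t=0..0: t=0:+1/57600 = 1/57600
⇒ 3j(2 5 7; 0 0 0)² = 21/715, sgn -1
Racah Σ t=0..0: t=0:+1/14515200 = 1/14515200
⇒ 3j(2 5 7; 0 5 -5)² = 2/455, sgn +1
4πI² = N·(3j₀)²·(3jₘ)² = 18/169
I = -1·√(0.106509/4π) = -0.09206360

-0.092064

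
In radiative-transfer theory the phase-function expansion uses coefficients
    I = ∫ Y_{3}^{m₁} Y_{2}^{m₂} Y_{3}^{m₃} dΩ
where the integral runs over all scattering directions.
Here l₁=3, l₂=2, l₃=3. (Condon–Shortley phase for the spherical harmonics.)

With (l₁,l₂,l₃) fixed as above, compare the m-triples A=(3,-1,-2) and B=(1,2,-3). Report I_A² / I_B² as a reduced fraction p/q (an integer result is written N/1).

5/2

l's match ⇒ only the (l;m) 3-j factors differ between A and B.
A: triangle coeff Δ(3,2,3) = 1/3780; Σ_t [0,0]: t=0:+1/48 = 1/48; (3j)²=5/84 [(3 2 3; 3 -1 -2)], sign=-1
B: triangle coeff Δ(3,2,3) = 1/3780; Σ_t [2,2]: t=2:+1/96 = 1/96; (3j)²=1/42 [(3 2 3; 1 2 -3)], sign=+1
I_A²/I_B² = (5/84)/(1/42) = 5/2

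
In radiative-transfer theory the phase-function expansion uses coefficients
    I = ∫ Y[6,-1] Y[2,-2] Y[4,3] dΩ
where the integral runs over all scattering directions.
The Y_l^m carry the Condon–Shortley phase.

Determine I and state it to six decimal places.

-0.035563

Checks pass: Σm=0; 12 even; l₃=4∈[4,8].
(2·6+1)(2·2+1)(2·4+1) = 585
Δ: 4! 8! 0! / 13! → 1/6435
sum: t=2:+1/2304 = 1/2304
3j²(6 2 4; 0 0 0) = Δ·Π!·Σ² = 5/143  (sign +1)
sum: t=0:+1/120960 = 1/120960
3j²(6 2 4; -1 -2 3) = Δ·Π!·Σ² = 1/1287  (sign -1)
combine: 4πI² = 585·5/143·1/1287 = 25/1573
take √, sign -1: I = -0.03556319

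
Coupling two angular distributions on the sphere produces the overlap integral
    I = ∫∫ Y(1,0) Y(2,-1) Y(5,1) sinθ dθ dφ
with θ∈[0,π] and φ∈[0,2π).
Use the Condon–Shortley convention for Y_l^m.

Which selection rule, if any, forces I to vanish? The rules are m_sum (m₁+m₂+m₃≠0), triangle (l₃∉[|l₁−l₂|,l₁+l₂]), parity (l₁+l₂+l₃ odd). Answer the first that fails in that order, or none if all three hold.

Σmᵢ = 0  ✓
l₃∈[|l₁−l₂|,l₁+l₂]=[1,3], have l₃=5  ✗
Σlᵢ = 8 ⇒ even

triangle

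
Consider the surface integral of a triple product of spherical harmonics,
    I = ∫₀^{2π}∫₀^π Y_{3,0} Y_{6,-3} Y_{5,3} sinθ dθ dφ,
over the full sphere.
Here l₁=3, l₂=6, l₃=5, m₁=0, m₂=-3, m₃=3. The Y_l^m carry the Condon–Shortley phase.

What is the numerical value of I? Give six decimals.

Rules hold: Σm=0, L=14 even, 3≤5≤9.
N = 7·13·11 = 1001
Δ = 4!·2!·8!/15! = 1/675675
Racah Σ t=1..3: t=1:−1/8640 t=2:+1/2304 t=3:−1/8640 = 7/34560
⇒ 3j(3 6 5; 0 0 0)² = 7/429, sgn -1
Racah Σ t=1..3: t=1:−1/17280 t=2:+1/20160 t=3:−1/483840 = -1/96768
⇒ 3j(3 6 5; 0 -3 3)² = 1/1001, sgn -1
4πI² = N·(3j₀)²·(3jₘ)² = 7/429
I = +1·√(0.016317/4π) = 0.03603425

0.036034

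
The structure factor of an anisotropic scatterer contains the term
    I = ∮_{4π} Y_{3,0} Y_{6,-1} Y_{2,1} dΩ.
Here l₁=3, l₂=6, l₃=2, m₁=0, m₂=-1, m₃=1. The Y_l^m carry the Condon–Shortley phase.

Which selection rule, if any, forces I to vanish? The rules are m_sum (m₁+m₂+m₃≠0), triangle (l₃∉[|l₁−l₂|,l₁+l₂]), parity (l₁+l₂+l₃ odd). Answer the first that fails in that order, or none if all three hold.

triangle

Σmᵢ = 0  ✓
l₃∈[|l₁−l₂|,l₁+l₂]=[3,9], have l₃=2  ✗
Σlᵢ = 11 ⇒ odd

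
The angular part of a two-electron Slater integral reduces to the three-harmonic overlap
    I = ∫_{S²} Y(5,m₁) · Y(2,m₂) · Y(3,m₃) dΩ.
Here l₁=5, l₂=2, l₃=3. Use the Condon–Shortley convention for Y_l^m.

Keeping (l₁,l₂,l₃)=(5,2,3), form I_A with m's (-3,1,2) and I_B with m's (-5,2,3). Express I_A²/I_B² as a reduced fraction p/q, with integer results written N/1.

8/15

l's match ⇒ only the (l;m) 3-j factors differ between A and B.
A: triangle coeff Δ(5,2,3) = 1/2310; Σ_t [3,3]: t=3:−1/720 = -1/720; (3j)²=8/165 [(5 2 3; -3 1 2)], sign=+1
B: triangle coeff Δ(5,2,3) = 1/2310; Σ_t [4,4]: t=4:+1/17280 = 1/17280; (3j)²=1/11 [(5 2 3; -5 2 3)], sign=+1
I_A²/I_B² = (8/165)/(1/11) = 8/15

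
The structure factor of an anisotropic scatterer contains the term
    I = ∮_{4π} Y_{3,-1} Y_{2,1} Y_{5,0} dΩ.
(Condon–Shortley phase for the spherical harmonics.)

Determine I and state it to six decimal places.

0.169433

Checks pass: Σm=0; 10 even; l₃=5∈[1,5].
(2·3+1)(2·2+1)(2·5+1) = 385
Δ: 0! 6! 4! / 11! → 1/2310
sum: t=0:+1/144 = 1/144
3j²(3 2 5; 0 0 0) = Δ·Π!·Σ² = 10/231  (sign -1)
sum: t=0:+1/288 = 1/288
3j²(3 2 5; -1 1 0) = Δ·Π!·Σ² = 5/231  (sign -1)
combine: 4πI² = 385·10/231·5/231 = 250/693
take √, sign +1: I = 0.16943318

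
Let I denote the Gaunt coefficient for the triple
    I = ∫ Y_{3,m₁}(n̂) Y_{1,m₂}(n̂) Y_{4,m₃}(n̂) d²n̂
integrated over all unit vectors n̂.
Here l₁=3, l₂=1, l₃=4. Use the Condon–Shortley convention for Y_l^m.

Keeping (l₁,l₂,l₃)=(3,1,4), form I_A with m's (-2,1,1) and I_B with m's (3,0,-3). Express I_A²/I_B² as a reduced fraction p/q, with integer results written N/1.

3/7

l's match ⇒ only the (l;m) 3-j factors differ between A and B.
A: triangle coeff Δ(3,1,4) = 1/252; Σ_t [0,0]: t=0:+1/240 = 1/240; (3j)²=1/84 [(3 1 4; -2 1 1)], sign=-1
B: triangle coeff Δ(3,1,4) = 1/252; Σ_t [0,0]: t=0:+1/720 = 1/720; (3j)²=1/36 [(3 1 4; 3 0 -3)], sign=-1
I_A²/I_B² = (1/84)/(1/36) = 3/7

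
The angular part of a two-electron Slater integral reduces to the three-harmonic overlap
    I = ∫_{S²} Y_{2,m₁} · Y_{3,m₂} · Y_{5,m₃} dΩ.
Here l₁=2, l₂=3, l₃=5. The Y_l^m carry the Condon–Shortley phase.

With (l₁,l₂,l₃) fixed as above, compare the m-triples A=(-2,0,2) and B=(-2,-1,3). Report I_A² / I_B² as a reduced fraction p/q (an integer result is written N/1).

l's match ⇒ only the (l;m) 3-j factors differ between A and B.
A: triangle coeff Δ(2,3,5) = 1/2310; Σ_t [0,0]: t=0:+1/864 = 1/864; (3j)²=1/66 [(2 3 5; -2 0 2)], sign=-1
B: triangle coeff Δ(2,3,5) = 1/2310; Σ_t [0,0]: t=0:+1/1152 = 1/1152; (3j)²=1/33 [(2 3 5; -2 -1 3)], sign=+1
I_A²/I_B² = (1/66)/(1/33) = 1/2

1/2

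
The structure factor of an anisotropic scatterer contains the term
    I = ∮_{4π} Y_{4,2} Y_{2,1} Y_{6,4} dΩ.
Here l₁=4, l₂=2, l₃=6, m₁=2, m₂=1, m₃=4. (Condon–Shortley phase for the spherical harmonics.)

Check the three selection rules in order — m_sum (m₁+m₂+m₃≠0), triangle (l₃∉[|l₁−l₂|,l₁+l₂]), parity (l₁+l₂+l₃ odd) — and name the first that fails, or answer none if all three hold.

m₁+m₂+m₃ = 2 + 1 + 4 = 7  ✗
triangle: |4−2|=2 ≤ l₃=6 ≤ 4+2=6
parity: l₁+l₂+l₃ = 12 is even

m_sum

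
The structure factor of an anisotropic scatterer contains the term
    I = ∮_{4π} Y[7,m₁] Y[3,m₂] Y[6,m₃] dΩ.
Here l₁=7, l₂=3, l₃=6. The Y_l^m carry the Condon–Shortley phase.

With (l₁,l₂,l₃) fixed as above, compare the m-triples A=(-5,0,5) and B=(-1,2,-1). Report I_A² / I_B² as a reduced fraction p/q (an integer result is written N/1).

363/245

l's match ⇒ only the (l;m) 3-j factors differ between A and B.
A: triangle coeff Δ(7,3,6) = 1/2042040; Σ_t [2,3]: t=2:+1/14515200 t=3:−1/4354560 = -1/6220800; (3j)²=77/4420 [(7 3 6; -5 0 5)], sign=+1
B: triangle coeff Δ(7,3,6) = 1/2042040; Σ_t [3,4]: t=3:−1/172800 t=4:+1/414720 = -7/2073600; (3j)²=343/29172 [(7 3 6; -1 2 -1)], sign=+1
I_A²/I_B² = (77/4420)/(343/29172) = 363/245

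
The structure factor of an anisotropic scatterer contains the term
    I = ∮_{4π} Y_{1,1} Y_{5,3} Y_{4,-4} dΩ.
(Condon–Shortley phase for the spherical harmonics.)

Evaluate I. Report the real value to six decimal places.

-0.049106

m-sum 0 ✓  L=10 even ✓  4≤4≤6 ✓
Π(2lᵢ+1) = 3×11×9 = 297
triangle coeff Δ(1,5,4) = 1/495
Σ_t [1,1]: t=1:−1/576 = -1/576
(3j)²=5/99 [(1 5 4; 0 0 0)], sign=-1
Σ_t [0,0]: t=0:+1/80640 = 1/80640
(3j)²=1/495 [(1 5 4; 1 3 -4)], sign=+1
⇒ 4πI² = 1/33
I = (-1)√(1/33/(4π)) = -0.04910640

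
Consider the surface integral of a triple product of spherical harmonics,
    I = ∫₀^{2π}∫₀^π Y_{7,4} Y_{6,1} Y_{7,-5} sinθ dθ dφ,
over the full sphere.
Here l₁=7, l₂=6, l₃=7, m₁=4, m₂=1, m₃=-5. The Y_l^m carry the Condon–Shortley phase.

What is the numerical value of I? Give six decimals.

m-sum 0 ✓  L=20 even ✓  1≤7≤13 ✓
Π(2lᵢ+1) = 15×13×15 = 2925
triangle coeff Δ(7,6,7) = 1/2444321880
Σ_t [0,6]: t=0:+1/2612736000 t=1:−1/20736000 t=2:+1/1658880 t=3:−1/746496 t=4:+1/1658880 t=5:−1/20736000 t=6:+1/2612736000 = -1/4354560
(3j)²=1000/138567 [(7 6 7; 0 0 0)], sign=+1
Σ_t [1,3]: t=1:−1/124416000 t=2:+1/29030400 t=3:−1/69672960 = 1/82944000
(3j)²=693/83980 [(7 6 7; 4 1 -5)], sign=+1
⇒ 4πI² = 236250/1356277
I = (+1)√(236250/1356277/(4π)) = 0.11773532

0.117735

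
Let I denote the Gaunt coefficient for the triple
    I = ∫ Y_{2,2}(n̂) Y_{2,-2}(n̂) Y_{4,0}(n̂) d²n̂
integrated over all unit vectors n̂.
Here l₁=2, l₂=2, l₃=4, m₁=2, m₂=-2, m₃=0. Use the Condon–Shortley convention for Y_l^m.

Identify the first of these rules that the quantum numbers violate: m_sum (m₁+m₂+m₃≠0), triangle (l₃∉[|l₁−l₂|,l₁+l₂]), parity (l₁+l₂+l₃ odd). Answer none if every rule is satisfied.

none

azimuthal sum: 2 − 2 + 0 = 0  ✓
0 ≤ 4 ≤ 4 (triangle on l)  ✓
L = 2 + 2 + 4 = 8 (even)  ✓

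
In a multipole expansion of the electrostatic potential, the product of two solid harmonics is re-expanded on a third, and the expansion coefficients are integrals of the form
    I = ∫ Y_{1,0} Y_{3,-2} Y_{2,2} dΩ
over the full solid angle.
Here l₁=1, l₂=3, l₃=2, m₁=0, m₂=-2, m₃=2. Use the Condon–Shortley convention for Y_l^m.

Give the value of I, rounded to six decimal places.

0.184674

Rules hold: Σm=0, L=6 even, 2≤2≤4.
N = 3·7·5 = 105
Δ = 2!·0!·4!/7! = 1/105
Racah Σ t=1..1: t=1:−1/4 = -1/4
⇒ 3j(1 3 2; 0 0 0)² = 3/35, sgn -1
Racah Σ t=1..1: t=1:−1/24 = -1/24
⇒ 3j(1 3 2; 0 -2 2)² = 1/21, sgn -1
4πI² = N·(3j₀)²·(3jₘ)² = 3/7
I = +1·√(0.428571/4π) = 0.18467439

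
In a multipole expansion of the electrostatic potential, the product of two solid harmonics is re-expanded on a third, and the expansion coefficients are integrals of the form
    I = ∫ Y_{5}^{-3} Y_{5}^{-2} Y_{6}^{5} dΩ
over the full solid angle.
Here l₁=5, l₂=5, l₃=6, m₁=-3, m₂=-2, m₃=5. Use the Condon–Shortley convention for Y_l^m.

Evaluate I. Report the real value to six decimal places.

Checks pass: Σm=0; 16 even; l₃=6∈[0,10].
(2·5+1)(2·5+1)(2·6+1) = 1573
Δ: 4! 6! 6! / 17! → 1/28588560
sum: t=0:+1/345600 t=1:−1/13824 t=2:+1/5184 t=3:−1/13824 t=4:+1/345600 = 7/129600
3j²(5 5 6; 0 0 0) = Δ·Π!·Σ² = 80/7293  (sign +1)
sum: t=2:+1/345600 t=3:−1/518400 = 1/1036800
3j²(5 5 6; -3 -2 5) = Δ·Π!·Σ² = 7/2210  (sign -1)
combine: 4πI² = 1573·80/7293·7/2210 = 616/11271
take √, sign -1: I = -0.06594839

-0.065948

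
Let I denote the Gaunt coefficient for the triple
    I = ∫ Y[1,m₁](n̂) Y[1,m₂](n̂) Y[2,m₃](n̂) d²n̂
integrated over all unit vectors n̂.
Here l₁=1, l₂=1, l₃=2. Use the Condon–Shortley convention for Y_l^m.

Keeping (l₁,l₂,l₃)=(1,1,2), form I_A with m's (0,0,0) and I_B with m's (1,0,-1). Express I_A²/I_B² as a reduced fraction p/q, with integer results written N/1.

Same 1,1,2: normalisation and zero-m 3j drop out of the ratio.
A: Δ: 0! 2! 2! / 5! → 1/30; sum: t=0:+1/1 = 1/1; 3j²(1 1 2; 0 0 0) = Δ·Π!·Σ² = 2/15  (sign +1)
B: Δ: 0! 2! 2! / 5! → 1/30; sum: t=0:+1/2 = 1/2; 3j²(1 1 2; 1 0 -1) = Δ·Π!·Σ² = 1/10  (sign -1)
I_A²/I_B² = (2/15)/(1/10) = 4/3

4/3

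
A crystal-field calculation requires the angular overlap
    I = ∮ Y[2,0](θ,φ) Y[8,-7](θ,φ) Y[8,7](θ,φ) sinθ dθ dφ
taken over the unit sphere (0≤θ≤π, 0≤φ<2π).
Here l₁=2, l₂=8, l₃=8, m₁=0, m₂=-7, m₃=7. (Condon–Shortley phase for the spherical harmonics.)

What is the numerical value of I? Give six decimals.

0.165996

m-sum 0 ✓  L=18 even ✓  6≤8≤10 ✓
Π(2lᵢ+1) = 5×17×17 = 1445
triangle coeff Δ(2,8,8) = 1/348840
Σ_t [0,2]: t=0:+1/116121600 t=1:−1/25401600 t=2:+1/116121600 = -1/45158400
(3j)²=24/1615 [(2 8 8; 0 0 0)], sign=-1
Σ_t [0,1]: t=0:+1/24908083200 t=1:−1/87178291200 = 1/34871316480
(3j)²=125/7752 [(2 8 8; 0 -7 7)], sign=-1
⇒ 4πI² = 125/361
I = (+1)√(125/361/(4π)) = 0.16599556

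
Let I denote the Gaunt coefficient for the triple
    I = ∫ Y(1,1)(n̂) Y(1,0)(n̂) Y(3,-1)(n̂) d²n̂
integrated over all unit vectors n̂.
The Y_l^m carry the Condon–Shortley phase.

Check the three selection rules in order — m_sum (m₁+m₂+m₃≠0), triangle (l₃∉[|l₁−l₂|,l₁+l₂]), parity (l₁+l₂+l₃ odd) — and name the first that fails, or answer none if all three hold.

triangle

azimuthal sum: 1 + 0 − 1 = 0  ✓
0 ≤ 3 ≤ 2 (triangle on l)  ✗
L = 1 + 1 + 3 = 5 (odd)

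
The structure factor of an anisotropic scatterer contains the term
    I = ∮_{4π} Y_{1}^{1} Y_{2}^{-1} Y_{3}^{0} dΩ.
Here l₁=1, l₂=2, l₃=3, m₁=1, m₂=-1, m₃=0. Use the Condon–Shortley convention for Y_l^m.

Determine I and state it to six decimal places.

Rules hold: Σm=0, L=6 even, 1≤3≤3.
N = 3·5·7 = 105
Δ = 0!·2!·4!/7! = 1/105
Racah Σ t=0..0: t=0:+1/4 = 1/4
⇒ 3j(1 2 3; 0 0 0)² = 3/35, sgn -1
Racah Σ t=0..0: t=0:+1/12 = 1/12
⇒ 3j(1 2 3; 1 -1 0)² = 1/35, sgn -1
4πI² = N·(3j₀)²·(3jₘ)² = 9/35
I = +1·√(0.257143/4π) = 0.14304817

0.143048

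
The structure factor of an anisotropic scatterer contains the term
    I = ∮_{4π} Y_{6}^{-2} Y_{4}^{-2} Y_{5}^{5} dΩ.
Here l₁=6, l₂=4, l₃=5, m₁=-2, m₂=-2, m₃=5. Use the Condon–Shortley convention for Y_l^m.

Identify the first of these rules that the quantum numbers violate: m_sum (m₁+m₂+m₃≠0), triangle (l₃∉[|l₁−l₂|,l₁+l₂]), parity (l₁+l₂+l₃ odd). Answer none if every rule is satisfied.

Σmᵢ = 1  ✗
l₃∈[|l₁−l₂|,l₁+l₂]=[2,10], have l₃=5
Σlᵢ = 15 ⇒ odd

m_sum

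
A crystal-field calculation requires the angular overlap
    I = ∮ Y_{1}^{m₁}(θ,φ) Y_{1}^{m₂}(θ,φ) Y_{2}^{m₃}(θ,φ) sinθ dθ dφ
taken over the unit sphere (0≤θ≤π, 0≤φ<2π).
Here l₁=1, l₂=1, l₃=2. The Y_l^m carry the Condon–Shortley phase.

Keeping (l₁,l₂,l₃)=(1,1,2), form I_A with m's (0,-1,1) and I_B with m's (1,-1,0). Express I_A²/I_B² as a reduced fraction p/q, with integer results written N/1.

Shared (l₁,l₂,l₃)=(1,1,2): N and (l;000)² cancel in I_A²/I_B².
A: Δ = 0!·2!·2!/5! = 1/30; Racah Σ t=0..0: t=0:+1/2 = 1/2; ⇒ 3j(1 1 2; 0 -1 1)² = 1/10, sgn -1
B: Δ = 0!·2!·2!/5! = 1/30; Racah Σ t=0..0: t=0:+1/4 = 1/4; ⇒ 3j(1 1 2; 1 -1 0)² = 1/30, sgn +1
I_A²/I_B² = (1/10)/(1/30) = 3/1

3/1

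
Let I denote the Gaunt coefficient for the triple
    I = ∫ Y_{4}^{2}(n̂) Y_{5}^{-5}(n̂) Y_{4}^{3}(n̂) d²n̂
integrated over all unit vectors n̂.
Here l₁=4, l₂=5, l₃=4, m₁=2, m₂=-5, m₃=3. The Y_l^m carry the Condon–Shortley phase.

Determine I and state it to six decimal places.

L=13 odd ⇒ parity kills the (l;000) factor ⇒ I = 0

0.000000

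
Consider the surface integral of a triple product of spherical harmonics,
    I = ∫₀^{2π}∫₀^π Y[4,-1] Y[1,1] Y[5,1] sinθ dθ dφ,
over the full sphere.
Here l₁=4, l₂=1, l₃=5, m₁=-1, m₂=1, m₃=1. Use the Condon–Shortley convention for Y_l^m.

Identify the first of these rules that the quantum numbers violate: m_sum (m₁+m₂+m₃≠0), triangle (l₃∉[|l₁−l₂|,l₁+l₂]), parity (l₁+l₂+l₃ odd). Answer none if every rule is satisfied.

azimuthal sum: -1 + 1 + 1 = 1  ✗
3 ≤ 5 ≤ 5 (triangle on l)
L = 4 + 1 + 5 = 10 (even)

m_sum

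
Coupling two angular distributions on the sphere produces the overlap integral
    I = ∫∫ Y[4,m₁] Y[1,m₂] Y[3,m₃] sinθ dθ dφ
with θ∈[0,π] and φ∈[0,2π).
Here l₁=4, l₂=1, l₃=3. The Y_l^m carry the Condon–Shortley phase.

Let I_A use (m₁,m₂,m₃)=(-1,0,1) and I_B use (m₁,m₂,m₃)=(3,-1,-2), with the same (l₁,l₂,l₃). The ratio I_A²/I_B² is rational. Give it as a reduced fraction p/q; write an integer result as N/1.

Shared (l₁,l₂,l₃)=(4,1,3): N and (l;000)² cancel in I_A²/I_B².
A: Δ = 2!·6!·0!/9! = 1/252; Racah Σ t=1..1: t=1:−1/48 = -1/48; ⇒ 3j(4 1 3; -1 0 1)² = 5/84, sgn -1
B: Δ = 2!·6!·0!/9! = 1/252; Racah Σ t=0..0: t=0:+1/240 = 1/240; ⇒ 3j(4 1 3; 3 -1 -2)² = 1/12, sgn -1
I_A²/I_B² = (5/84)/(1/12) = 5/7

5/7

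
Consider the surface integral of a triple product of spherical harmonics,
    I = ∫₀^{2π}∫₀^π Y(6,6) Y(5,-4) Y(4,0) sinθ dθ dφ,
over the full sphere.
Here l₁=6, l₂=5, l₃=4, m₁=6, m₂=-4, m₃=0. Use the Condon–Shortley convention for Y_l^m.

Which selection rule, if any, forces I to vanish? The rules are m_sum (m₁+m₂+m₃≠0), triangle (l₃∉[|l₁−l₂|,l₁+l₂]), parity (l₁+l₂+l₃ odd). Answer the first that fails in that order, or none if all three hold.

Σmᵢ = 2  ✗
l₃∈[|l₁−l₂|,l₁+l₂]=[1,11], have l₃=4
Σlᵢ = 15 ⇒ odd

m_sum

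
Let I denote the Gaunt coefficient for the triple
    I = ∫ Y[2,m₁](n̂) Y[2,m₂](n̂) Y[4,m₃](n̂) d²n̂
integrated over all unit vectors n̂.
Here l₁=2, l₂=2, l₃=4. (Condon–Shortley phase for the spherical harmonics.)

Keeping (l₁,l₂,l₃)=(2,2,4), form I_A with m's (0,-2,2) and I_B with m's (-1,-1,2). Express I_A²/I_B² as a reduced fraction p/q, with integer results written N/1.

3/8

Shared (l₁,l₂,l₃)=(2,2,4): N and (l;000)² cancel in I_A²/I_B².
A: Δ = 0!·4!·4!/9! = 1/630; Racah Σ t=0..0: t=0:+1/96 = 1/96; ⇒ 3j(2 2 4; 0 -2 2)² = 1/42, sgn +1
B: Δ = 0!·4!·4!/9! = 1/630; Racah Σ t=0..0: t=0:+1/36 = 1/36; ⇒ 3j(2 2 4; -1 -1 2)² = 4/63, sgn +1
I_A²/I_B² = (1/42)/(4/63) = 3/8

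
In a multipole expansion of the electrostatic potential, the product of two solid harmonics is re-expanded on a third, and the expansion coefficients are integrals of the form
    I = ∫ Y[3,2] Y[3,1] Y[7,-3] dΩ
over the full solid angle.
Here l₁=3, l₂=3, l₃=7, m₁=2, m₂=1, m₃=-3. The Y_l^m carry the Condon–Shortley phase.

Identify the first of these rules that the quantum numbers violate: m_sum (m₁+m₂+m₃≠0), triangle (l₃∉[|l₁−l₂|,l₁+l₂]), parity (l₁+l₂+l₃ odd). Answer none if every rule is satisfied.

triangle

azimuthal sum: 2 + 1 − 3 = 0  ✓
0 ≤ 7 ≤ 6 (triangle on l)  ✗
L = 3 + 3 + 7 = 13 (odd)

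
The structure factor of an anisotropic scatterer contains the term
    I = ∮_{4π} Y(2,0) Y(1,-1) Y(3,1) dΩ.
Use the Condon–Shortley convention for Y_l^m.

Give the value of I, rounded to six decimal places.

m-sum 0 ✓  L=6 even ✓  1≤3≤3 ✓
Π(2lᵢ+1) = 5×3×7 = 105
triangle coeff Δ(2,1,3) = 1/105
Σ_t [0,0]: t=0:+1/4 = 1/4
(3j)²=3/35 [(2 1 3; 0 0 0)], sign=-1
Σ_t [0,0]: t=0:+1/8 = 1/8
(3j)²=2/35 [(2 1 3; 0 -1 1)], sign=+1
⇒ 4πI² = 18/35
I = (-1)√(18/35/(4π)) = -0.20230066

-0.202301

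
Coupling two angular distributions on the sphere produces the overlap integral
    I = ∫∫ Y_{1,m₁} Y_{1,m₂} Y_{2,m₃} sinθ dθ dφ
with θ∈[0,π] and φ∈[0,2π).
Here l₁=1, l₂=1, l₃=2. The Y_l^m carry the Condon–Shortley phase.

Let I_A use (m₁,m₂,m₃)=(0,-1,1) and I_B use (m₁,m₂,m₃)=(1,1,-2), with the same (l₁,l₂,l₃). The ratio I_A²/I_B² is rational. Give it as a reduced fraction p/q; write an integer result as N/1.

Shared (l₁,l₂,l₃)=(1,1,2): N and (l;000)² cancel in I_A²/I_B².
A: Δ = 0!·2!·2!/5! = 1/30; Racah Σ t=0..0: t=0:+1/2 = 1/2; ⇒ 3j(1 1 2; 0 -1 1)² = 1/10, sgn -1
B: Δ = 0!·2!·2!/5! = 1/30; Racah Σ t=0..0: t=0:+1/4 = 1/4; ⇒ 3j(1 1 2; 1 1 -2)² = 1/5, sgn +1
I_A²/I_B² = (1/10)/(1/5) = 1/2

1/2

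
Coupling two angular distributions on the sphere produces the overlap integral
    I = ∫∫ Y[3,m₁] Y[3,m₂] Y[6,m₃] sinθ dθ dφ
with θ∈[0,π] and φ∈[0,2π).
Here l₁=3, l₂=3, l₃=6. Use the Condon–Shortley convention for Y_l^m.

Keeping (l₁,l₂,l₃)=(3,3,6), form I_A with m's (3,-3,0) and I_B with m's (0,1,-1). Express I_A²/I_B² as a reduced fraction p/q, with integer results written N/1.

Shared (l₁,l₂,l₃)=(3,3,6): N and (l;000)² cancel in I_A²/I_B².
A: Δ = 0!·6!·6!/13! = 1/12012; Racah Σ t=0..0: t=0:+1/518400 = 1/518400; ⇒ 3j(3 3 6; 3 -3 0)² = 1/12012, sgn +1
B: Δ = 0!·6!·6!/13! = 1/12012; Racah Σ t=0..0: t=0:+1/1728 = 1/1728; ⇒ 3j(3 3 6; 0 1 -1)² = 25/858, sgn -1
I_A²/I_B² = (1/12012)/(25/858) = 1/350

1/350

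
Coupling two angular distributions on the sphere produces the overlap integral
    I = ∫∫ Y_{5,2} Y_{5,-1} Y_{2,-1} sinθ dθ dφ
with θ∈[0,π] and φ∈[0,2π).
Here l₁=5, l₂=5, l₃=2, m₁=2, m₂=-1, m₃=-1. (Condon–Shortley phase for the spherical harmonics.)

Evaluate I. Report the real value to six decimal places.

Checks pass: Σm=0; 12 even; l₃=2∈[0,10].
(2·5+1)(2·5+1)(2·2+1) = 605
Δ: 8! 2! 2! / 13! → 1/38610
sum: t=3:−1/2880 t=4:+1/576 t=5:−1/2880 = 1/960
3j²(5 5 2; 0 0 0) = Δ·Π!·Σ² = 10/429  (sign +1)
sum: t=2:+1/2880 t=3:−1/1440 = -1/2880
3j²(5 5 2; 2 -1 -1) = Δ·Π!·Σ² = 7/715  (sign +1)
combine: 4πI² = 605·10/429·7/715 = 70/507
take √, sign +1: I = 0.10481902

0.104819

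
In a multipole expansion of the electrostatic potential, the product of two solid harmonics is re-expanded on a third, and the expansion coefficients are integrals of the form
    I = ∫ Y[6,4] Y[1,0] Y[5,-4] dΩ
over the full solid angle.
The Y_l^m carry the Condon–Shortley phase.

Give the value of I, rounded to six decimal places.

0.182727

Checks pass: Σm=0; 12 even; l₃=5∈[5,7].
(2·6+1)(2·1+1)(2·5+1) = 429
Δ: 2! 10! 0! / 13! → 1/858
sum: t=1:−1/14400 = -1/14400
3j²(6 1 5; 0 0 0) = Δ·Π!·Σ² = 6/143  (sign +1)
sum: t=1:−1/362880 = -1/362880
3j²(6 1 5; 4 0 -4) = Δ·Π!·Σ² = 10/429  (sign +1)
combine: 4πI² = 429·6/143·10/429 = 60/143
take √, sign +1: I = 0.18272698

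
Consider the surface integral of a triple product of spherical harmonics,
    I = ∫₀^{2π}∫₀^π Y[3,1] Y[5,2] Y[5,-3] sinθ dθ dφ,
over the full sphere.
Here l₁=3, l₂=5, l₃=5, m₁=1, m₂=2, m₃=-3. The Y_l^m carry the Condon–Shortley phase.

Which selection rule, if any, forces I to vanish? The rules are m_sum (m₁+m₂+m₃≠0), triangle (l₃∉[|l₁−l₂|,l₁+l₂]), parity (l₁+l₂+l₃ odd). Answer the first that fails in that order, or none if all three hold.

Σmᵢ = 0  ✓
l₃∈[|l₁−l₂|,l₁+l₂]=[2,8], have l₃=5  ✓
Σlᵢ = 13 ⇒ odd  ✗

parity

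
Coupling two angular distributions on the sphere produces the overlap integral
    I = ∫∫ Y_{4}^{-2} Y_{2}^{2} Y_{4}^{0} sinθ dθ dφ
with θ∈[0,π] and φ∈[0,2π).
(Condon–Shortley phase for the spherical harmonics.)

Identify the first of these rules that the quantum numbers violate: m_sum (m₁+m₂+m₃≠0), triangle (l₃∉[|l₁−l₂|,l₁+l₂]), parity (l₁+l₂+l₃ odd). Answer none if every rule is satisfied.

m₁+m₂+m₃ = -2 + 2 + 0 = 0  ✓
triangle: |4−2|=2 ≤ l₃=4 ≤ 4+2=6  ✓
parity: l₁+l₂+l₃ = 10 is even  ✓

none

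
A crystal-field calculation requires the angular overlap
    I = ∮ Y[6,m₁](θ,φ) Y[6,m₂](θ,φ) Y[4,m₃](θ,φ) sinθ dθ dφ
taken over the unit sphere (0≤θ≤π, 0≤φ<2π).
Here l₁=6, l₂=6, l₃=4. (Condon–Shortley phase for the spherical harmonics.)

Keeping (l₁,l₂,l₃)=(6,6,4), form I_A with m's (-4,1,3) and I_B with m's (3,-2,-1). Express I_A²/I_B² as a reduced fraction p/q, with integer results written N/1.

Shared (l₁,l₂,l₃)=(6,6,4): N and (l;000)² cancel in I_A²/I_B².
A: Δ = 8!·4!·4!/17! = 1/15315300; Racah Σ t=6..7: t=6:+1/207360 t=7:−1/725760 = 1/290304; ⇒ 3j(6 6 4; -4 1 3)² = 125/7293, sgn -1
B: Δ = 8!·4!·4!/17! = 1/15315300; Racah Σ t=0..3: t=0:+1/5806080 t=1:−1/120960 t=2:+1/34560 t=3:−1/103680 = 13/1161216; ⇒ 3j(6 6 4; 3 -2 -1)² = 65/5236, sgn -1
I_A²/I_B² = (125/7293)/(65/5236) = 700/507

700/507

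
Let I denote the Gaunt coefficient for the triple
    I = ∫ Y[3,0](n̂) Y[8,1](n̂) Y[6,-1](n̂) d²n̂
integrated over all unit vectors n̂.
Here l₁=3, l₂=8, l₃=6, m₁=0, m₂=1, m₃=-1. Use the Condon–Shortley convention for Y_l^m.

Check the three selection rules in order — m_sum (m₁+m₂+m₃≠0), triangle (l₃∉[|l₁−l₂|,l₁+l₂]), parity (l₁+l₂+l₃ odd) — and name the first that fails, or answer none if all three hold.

azimuthal sum: 0 + 1 − 1 = 0  ✓
5 ≤ 6 ≤ 11 (triangle on l)  ✓
L = 3 + 8 + 6 = 17 (odd)  ✗

parity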